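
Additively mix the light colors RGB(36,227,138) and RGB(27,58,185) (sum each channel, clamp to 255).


Additive: each channel = min(255, C₁+C₂)
R: 36+27 = 63 → 63
G: 227+58 = 285 → 255
B: 138+185 = 323 → 255
= RGB(63, 255, 255)


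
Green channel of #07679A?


Color: #07679A
R = 07 = 7
G = 67 = 103
B = 9A = 154
Green = 103


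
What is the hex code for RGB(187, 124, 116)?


R = 187 → BB (hex)
G = 124 → 7C (hex)
B = 116 → 74 (hex)
Hex = #BB7C74


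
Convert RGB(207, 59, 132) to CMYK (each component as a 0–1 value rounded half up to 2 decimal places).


R'=207/255≈0.8118, G'=59/255≈0.2314, B'=132/255≈0.5176
K = 1 - max(R',G',B') = 1 - 207/255 = 48/255 = 0.18823… → 0.19
(1-R'-K)/(1-K) simplifies to (max-R)/max with max = 207:
C = (207-207)/207 = 0/207 = 0 → 0.00
M = (207-59)/207 = 148/207 = 0.71497… → 0.71
Y = (207-132)/207 = 75/207 = 0.36231… → 0.36
= CMYK(0.00, 0.71, 0.36, 0.19)


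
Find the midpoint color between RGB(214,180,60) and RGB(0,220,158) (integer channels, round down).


Midpoint: each channel = ⌊(C₁+C₂)/2⌋
R: ⌊(214+0)/2⌋ = 107
G: ⌊(180+220)/2⌋ = 200
B: ⌊(60+158)/2⌋ = 109
= RGB(107, 200, 109)


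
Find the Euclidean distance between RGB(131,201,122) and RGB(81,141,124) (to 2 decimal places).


d = √[(R₁-R₂)² + (G₁-G₂)² + (B₁-B₂)²]
d = √[(131-81)² + (201-141)² + (122-124)²]
d = √[2500 + 3600 + 4]
d = √6104
d ≈ 78.13


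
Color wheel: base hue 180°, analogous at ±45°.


Base hue: 180°
Left analog: (180 - 45) mod 360 = 135°
Right analog: (180 + 45) mod 360 = 225°
Analogous hues = 135° and 225°


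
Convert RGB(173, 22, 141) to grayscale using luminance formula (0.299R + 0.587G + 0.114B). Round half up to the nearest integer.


Gray = 0.299×R + 0.587×G + 0.114×B
Gray = 0.299×173 + 0.587×22 + 0.114×141
Gray = 51.727 + 12.914 + 16.074
Gray = 80.715 → round half up → 81
Gray = 81


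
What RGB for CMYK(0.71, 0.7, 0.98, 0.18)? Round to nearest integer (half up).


R = 255 × (1-C) × (1-K) = 255 × 0.29 × 0.82 = 60.639 → 61
G = 255 × (1-M) × (1-K) = 255 × 0.30 × 0.82 = 62.73 → 63
B = 255 × (1-Y) × (1-K) = 255 × 0.02 × 0.82 = 4.182 → 4
= RGB(61, 63, 4)


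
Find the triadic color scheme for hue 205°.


Triadic: equally spaced at 120° intervals
H1 = 205°
H2 = (205 + 120) mod 360 = 325°
H3 = (205 + 240) mod 360 = 85°
Triadic = 205°, 325°, 85°


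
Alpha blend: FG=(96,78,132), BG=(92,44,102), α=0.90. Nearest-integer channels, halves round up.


C = α×F + (1-α)×B, with 1-α = 0.10
R: 0.90×96 + 0.10×92 = 86.40 + 9.20 = 95.60 → 96
G: 0.90×78 + 0.10×44 = 70.20 + 4.40 = 74.60 → 75
B: 0.90×132 + 0.10×102 = 118.80 + 10.20 = 129.00 → 129
= RGB(96, 75, 129)


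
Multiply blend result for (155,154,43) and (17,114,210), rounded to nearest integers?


Multiply: C = A×B/255, rounded to nearest integer
R: 155×17/255 = 2635/255 ≈ 10.333 → 10
G: 154×114/255 = 17556/255 ≈ 68.847 → 69
B: 43×210/255 = 9030/255 ≈ 35.412 → 35
= RGB(10, 69, 35)


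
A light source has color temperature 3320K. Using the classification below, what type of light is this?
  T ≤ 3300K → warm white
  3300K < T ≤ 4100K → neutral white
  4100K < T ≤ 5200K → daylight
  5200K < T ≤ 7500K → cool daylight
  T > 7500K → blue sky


Temperature: 3320K
3300K < 3320K ≤ 4100K → neutral white
Classification: neutral white


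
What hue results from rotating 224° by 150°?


New hue = (H + rotation) mod 360
New hue = (224 + 150) mod 360
= 374 mod 360
= 14°


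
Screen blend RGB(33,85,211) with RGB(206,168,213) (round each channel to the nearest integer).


Screen: C = 255 - (255-A)×(255-B)/255, rounded to nearest integer
R: 255 - (255-33)×(255-206)/255 = 255 - 10878/255 ≈ 255 - 42.659 = 212.341 → 212
G: 255 - (255-85)×(255-168)/255 = 255 - 14790/255 ≈ 255 - 58.000 = 197.000 → 197
B: 255 - (255-211)×(255-213)/255 = 255 - 1848/255 ≈ 255 - 7.247 = 247.753 → 248
= RGB(212, 197, 248)


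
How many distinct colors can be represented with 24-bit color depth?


Colors = 2^bits = 2^24
= 16,777,216 colors


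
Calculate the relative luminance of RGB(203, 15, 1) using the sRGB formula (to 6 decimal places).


Linearize each channel (sRGB transfer function): c = v/255; c_lin = c/12.92 if c ≤ 0.04045, else ((c+0.055)/1.055)^2.4
  R: 203/255 ≈ 0.796078 > 0.04045 → ((0.796078+0.055)/1.055)^2.4 ≈ 0.597202
  G: 15/255 ≈ 0.058824 > 0.04045 → ((0.058824+0.055)/1.055)^2.4 ≈ 0.004777
  B: 1/255 ≈ 0.003922 ≤ 0.04045 → 0.003922/12.92 ≈ 0.000304
R_lin = 0.597202, G_lin = 0.004777, B_lin = 0.000304
L = 0.2126×R + 0.7152×G + 0.0722×B
L = 0.2126×0.597202 + 0.7152×0.004777 + 0.0722×0.000304
L ≈ 0.130403


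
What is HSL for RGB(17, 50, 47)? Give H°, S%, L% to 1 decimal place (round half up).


Normalize: R'=17/255≈0.0667, G'=50/255≈0.1961, B'=47/255≈0.1843
Max=50/255, Min=17/255, Δ=Max-Min=33/255
L = (Max+Min)/2 = (50+17)/510 = 67/510 = 0.13137… → L = 13.1%
L ≤ 0.5 → S = Δ/(Max+Min) = 33/(50+17) = 33/67 = 0.49253… → S = 49.3%
(the 1/255 factors cancel in S and H, so raw channel differences can be used)
Max is G' → H = 60 × ((B-R)/Δ + 2) = 60 × ((47-17)/33 + 2)
  30/33 + 2 = 0.9090… + 2 = 2.9090…
  H = 60 × 2.9090… = 174.545…° → H = 174.5°
= HSL(174.5°, 49.3%, 13.1%)


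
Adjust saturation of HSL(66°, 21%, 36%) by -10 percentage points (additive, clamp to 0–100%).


Original S = 21%
Adjustment = -10 percentage points
New S = 21 + (-10) = 11
Clamp to [0, 100] → 11
= HSL(66°, 11%, 36%)


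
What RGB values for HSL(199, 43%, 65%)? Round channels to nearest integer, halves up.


H=199°, S=0.43, L=0.65
C = (1-|2L-1|)×S = (1-|0.30|)×0.43 = 0.301
H' = H/60 = 199/60 ≈ 3.3167; X = C×(1-|H' mod 2 - 1|) ≈ 0.2057
m = L - C/2 = 0.65 - 0.1505 = 0.4995
Sector ⌊H'⌋ = 3 → (R',G',B') = (0.0, ≈0.2057, 0.301)
RGB = ((R'+m)×255, (G'+m)×255, (B'+m)×255) = (127.3725, 179.82175, 204.1275)
Round half up → RGB(127, 180, 204)


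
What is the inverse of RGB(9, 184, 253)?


Invert: (255-R, 255-G, 255-B)
R: 255-9 = 246
G: 255-184 = 71
B: 255-253 = 2
= RGB(246, 71, 2)


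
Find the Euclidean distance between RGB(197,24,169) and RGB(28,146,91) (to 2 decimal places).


d = √[(R₁-R₂)² + (G₁-G₂)² + (B₁-B₂)²]
d = √[(197-28)² + (24-146)² + (169-91)²]
d = √[28561 + 14884 + 6084]
d = √49529
d ≈ 222.55


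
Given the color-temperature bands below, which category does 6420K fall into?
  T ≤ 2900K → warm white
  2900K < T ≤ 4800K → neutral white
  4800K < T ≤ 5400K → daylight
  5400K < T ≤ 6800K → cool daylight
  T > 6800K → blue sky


Temperature: 6420K
5400K < 6420K ≤ 6800K → cool daylight
Classification: cool daylight


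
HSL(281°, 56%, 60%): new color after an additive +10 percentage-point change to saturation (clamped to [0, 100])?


Original S = 56%
Adjustment = +10 percentage points
New S = 56 + (10) = 66
Clamp to [0, 100] → 66
= HSL(281°, 66%, 60%)


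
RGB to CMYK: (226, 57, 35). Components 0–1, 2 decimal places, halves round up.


R'=226/255≈0.8863, G'=57/255≈0.2235, B'=35/255≈0.1373
K = 1 - max(R',G',B') = 1 - 226/255 = 29/255 = 0.11372… → 0.11
(1-R'-K)/(1-K) simplifies to (max-R)/max with max = 226:
C = (226-226)/226 = 0/226 = 0 → 0.00
M = (226-57)/226 = 169/226 = 0.74778… → 0.75
Y = (226-35)/226 = 191/226 = 0.84513… → 0.85
= CMYK(0.00, 0.75, 0.85, 0.11)


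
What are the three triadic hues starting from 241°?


Triadic: equally spaced at 120° intervals
H1 = 241°
H2 = (241 + 120) mod 360 = 1°
H3 = (241 + 240) mod 360 = 121°
Triadic = 241°, 1°, 121°


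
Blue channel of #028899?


Color: #028899
R = 02 = 2
G = 88 = 136
B = 99 = 153
Blue = 153


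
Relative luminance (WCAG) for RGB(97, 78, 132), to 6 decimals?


Linearize each channel (sRGB transfer function): c = v/255; c_lin = c/12.92 if c ≤ 0.04045, else ((c+0.055)/1.055)^2.4
  R: 97/255 ≈ 0.380392 > 0.04045 → ((0.380392+0.055)/1.055)^2.4 ≈ 0.119538
  G: 78/255 ≈ 0.305882 > 0.04045 → ((0.305882+0.055)/1.055)^2.4 ≈ 0.076185
  B: 132/255 ≈ 0.517647 > 0.04045 → ((0.517647+0.055)/1.055)^2.4 ≈ 0.230740
R_lin = 0.119538, G_lin = 0.076185, B_lin = 0.230740
L = 0.2126×R + 0.7152×G + 0.0722×B
L = 0.2126×0.119538 + 0.7152×0.076185 + 0.0722×0.230740
L ≈ 0.096561


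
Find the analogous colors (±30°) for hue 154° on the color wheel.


Base hue: 154°
Left analog: (154 - 30) mod 360 = 124°
Right analog: (154 + 30) mod 360 = 184°
Analogous hues = 124° and 184°


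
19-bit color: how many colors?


Colors = 2^bits = 2^19
= 524,288 colors


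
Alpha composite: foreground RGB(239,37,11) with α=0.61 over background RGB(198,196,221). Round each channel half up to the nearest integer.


C = α×F + (1-α)×B, with 1-α = 0.39
R: 0.61×239 + 0.39×198 = 145.79 + 77.22 = 223.01 → 223
G: 0.61×37 + 0.39×196 = 22.57 + 76.44 = 99.01 → 99
B: 0.61×11 + 0.39×221 = 6.71 + 86.19 = 92.90 → 93
= RGB(223, 99, 93)


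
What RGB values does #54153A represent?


54 → 84 (R)
15 → 21 (G)
3A → 58 (B)
= RGB(84, 21, 58)


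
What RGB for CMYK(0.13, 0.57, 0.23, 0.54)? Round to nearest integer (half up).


R = 255 × (1-C) × (1-K) = 255 × 0.87 × 0.46 = 102.051 → 102
G = 255 × (1-M) × (1-K) = 255 × 0.43 × 0.46 = 50.439 → 50
B = 255 × (1-Y) × (1-K) = 255 × 0.77 × 0.46 = 90.321 → 90
= RGB(102, 50, 90)


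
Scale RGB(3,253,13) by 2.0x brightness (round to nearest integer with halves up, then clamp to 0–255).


Multiply each channel by 2.0, round half up, clamp to [0, 255]
R: 3×2.0 = 6
G: 253×2.0 = 506 → clamp → 255
B: 13×2.0 = 26
= RGB(6, 255, 26)


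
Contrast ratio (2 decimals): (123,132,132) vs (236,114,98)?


Linearize each sRGB channel c=v/255: c/12.92 if c ≤ 0.04045 else ((c+0.055)/1.055)^2.4
L = 0.2126×R_lin + 0.7152×G_lin + 0.0722×B_lin
Color 1 (123,132,132):
  R=123: 123/255≈0.4824 > 0.04045 → ((0.4824+0.055)/1.055)^2.4 ≈ 0.19807
  G=132: 132/255≈0.5176 > 0.04045 → ((0.5176+0.055)/1.055)^2.4 ≈ 0.23074
  B=132: 132/255≈0.5176 > 0.04045 → ((0.5176+0.055)/1.055)^2.4 ≈ 0.23074
  L1 = 0.2126×0.19807 + 0.7152×0.23074 + 0.0722×0.23074 ≈ 0.22379
Color 2 (236,114,98):
  R=236: 236/255≈0.9255 > 0.04045 → ((0.9255+0.055)/1.055)^2.4 ≈ 0.83880
  G=114: 114/255≈0.4471 > 0.04045 → ((0.4471+0.055)/1.055)^2.4 ≈ 0.16827
  B=98: 98/255≈0.3843 > 0.04045 → ((0.3843+0.055)/1.055)^2.4 ≈ 0.12214
  L2 = 0.2126×0.83880 + 0.7152×0.16827 + 0.0722×0.12214 ≈ 0.30749
Lighter = 0.30749, Darker = 0.22379
Ratio = (L_lighter + 0.05) / (L_darker + 0.05)
Ratio = (0.30749 + 0.05) / (0.22379 + 0.05) = 0.35749 / 0.27379 ≈ 1.3057
Ratio ≈ 1.31:1


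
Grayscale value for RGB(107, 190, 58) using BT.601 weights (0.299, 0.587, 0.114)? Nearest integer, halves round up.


Gray = 0.299×R + 0.587×G + 0.114×B
Gray = 0.299×107 + 0.587×190 + 0.114×58
Gray = 31.993 + 111.530 + 6.612
Gray = 150.135 → round half up → 150
Gray = 150


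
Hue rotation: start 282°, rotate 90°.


New hue = (H + rotation) mod 360
New hue = (282 + 90) mod 360
= 372 mod 360
= 12°


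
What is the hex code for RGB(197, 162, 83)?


R = 197 → C5 (hex)
G = 162 → A2 (hex)
B = 83 → 53 (hex)
Hex = #C5A253


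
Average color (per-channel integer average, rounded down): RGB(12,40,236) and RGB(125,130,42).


Midpoint: each channel = ⌊(C₁+C₂)/2⌋
R: ⌊(12+125)/2⌋ = 68
G: ⌊(40+130)/2⌋ = 85
B: ⌊(236+42)/2⌋ = 139
= RGB(68, 85, 139)


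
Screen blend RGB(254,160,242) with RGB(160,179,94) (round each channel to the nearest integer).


Screen: C = 255 - (255-A)×(255-B)/255, rounded to nearest integer
R: 255 - (255-254)×(255-160)/255 = 255 - 95/255 ≈ 255 - 0.373 = 254.627 → 255
G: 255 - (255-160)×(255-179)/255 = 255 - 7220/255 ≈ 255 - 28.314 = 226.686 → 227
B: 255 - (255-242)×(255-94)/255 = 255 - 2093/255 ≈ 255 - 8.208 = 246.792 → 247
= RGB(255, 227, 247)


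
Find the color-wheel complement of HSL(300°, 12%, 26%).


Complement = opposite side of color wheel = hue + 180°
H' = (300 + 180) mod 360 = 120°
S and L unchanged.
= HSL(120°, 12%, 26%)


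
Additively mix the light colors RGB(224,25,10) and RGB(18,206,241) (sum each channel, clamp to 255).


Additive: each channel = min(255, C₁+C₂)
R: 224+18 = 242 → 242
G: 25+206 = 231 → 231
B: 10+241 = 251 → 251
= RGB(242, 231, 251)


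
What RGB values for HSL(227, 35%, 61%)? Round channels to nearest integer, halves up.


H=227°, S=0.35, L=0.61
C = (1-|2L-1|)×S = (1-|0.22|)×0.35 = 0.273
H' = H/60 = 227/60 ≈ 3.7833; X = C×(1-|H' mod 2 - 1|) = 0.05915
m = L - C/2 = 0.61 - 0.1365 = 0.4735
Sector ⌊H'⌋ = 3 → (R',G',B') = (0.0, 0.05915, 0.273)
RGB = ((R'+m)×255, (G'+m)×255, (B'+m)×255) = (120.7425, 135.82575, 190.3575)
Round half up → RGB(121, 136, 190)


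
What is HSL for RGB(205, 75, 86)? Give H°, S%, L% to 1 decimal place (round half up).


Normalize: R'=205/255≈0.8039, G'=75/255≈0.2941, B'=86/255≈0.3373
Max=205/255, Min=75/255, Δ=Max-Min=130/255
L = (Max+Min)/2 = (205+75)/510 = 280/510 = 0.54901… → L = 54.9%
L > 0.5 → S = Δ/(2-Max-Min) = 130/(510-205-75) = 130/230 = 0.56521… → S = 56.5%
(the 1/255 factors cancel in S and H, so raw channel differences can be used)
Max is R' → H = 60 × (((G-B)/Δ) mod 6) = 60 × (((75-86)/130) mod 6)
  (-11)/130 = -0.0846…; negative, so add 6 → 5.9153…
  H = 60 × 5.9153… = 354.923…° → H = 354.9°
= HSL(354.9°, 56.5%, 54.9%)


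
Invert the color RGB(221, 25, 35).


Invert: (255-R, 255-G, 255-B)
R: 255-221 = 34
G: 255-25 = 230
B: 255-35 = 220
= RGB(34, 230, 220)


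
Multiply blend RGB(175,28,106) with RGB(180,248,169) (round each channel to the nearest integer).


Multiply: C = A×B/255, rounded to nearest integer
R: 175×180/255 = 31500/255 ≈ 123.529 → 124
G: 28×248/255 = 6944/255 ≈ 27.231 → 27
B: 106×169/255 = 17914/255 ≈ 70.251 → 70
= RGB(124, 27, 70)


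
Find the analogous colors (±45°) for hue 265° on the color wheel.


Base hue: 265°
Left analog: (265 - 45) mod 360 = 220°
Right analog: (265 + 45) mod 360 = 310°
Analogous hues = 220° and 310°


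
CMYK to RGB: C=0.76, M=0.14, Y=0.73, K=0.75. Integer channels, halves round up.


R = 255 × (1-C) × (1-K) = 255 × 0.24 × 0.25 = 15.3 → 15
G = 255 × (1-M) × (1-K) = 255 × 0.86 × 0.25 = 54.825 → 55
B = 255 × (1-Y) × (1-K) = 255 × 0.27 × 0.25 = 17.2125 → 17
= RGB(15, 55, 17)


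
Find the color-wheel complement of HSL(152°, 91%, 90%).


Complement = opposite side of color wheel = hue + 180°
H' = (152 + 180) mod 360 = 332°
S and L unchanged.
= HSL(332°, 91%, 90%)


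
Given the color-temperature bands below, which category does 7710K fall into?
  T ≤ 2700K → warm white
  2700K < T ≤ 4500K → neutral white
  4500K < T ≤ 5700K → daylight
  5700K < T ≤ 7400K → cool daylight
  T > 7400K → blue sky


Temperature: 7710K
7710K > 7400K → blue sky
Classification: blue sky


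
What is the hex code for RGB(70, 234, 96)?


R = 70 → 46 (hex)
G = 234 → EA (hex)
B = 96 → 60 (hex)
Hex = #46EA60


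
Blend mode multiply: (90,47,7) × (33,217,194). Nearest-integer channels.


Multiply: C = A×B/255, rounded to nearest integer
R: 90×33/255 = 2970/255 ≈ 11.647 → 12
G: 47×217/255 = 10199/255 ≈ 39.996 → 40
B: 7×194/255 = 1358/255 ≈ 5.325 → 5
= RGB(12, 40, 5)


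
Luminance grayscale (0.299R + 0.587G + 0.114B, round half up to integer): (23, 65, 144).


Gray = 0.299×R + 0.587×G + 0.114×B
Gray = 0.299×23 + 0.587×65 + 0.114×144
Gray = 6.877 + 38.155 + 16.416
Gray = 61.448 → round half up → 61
Gray = 61


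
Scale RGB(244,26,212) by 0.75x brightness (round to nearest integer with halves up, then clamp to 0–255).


Multiply each channel by 0.75, round half up, clamp to [0, 255]
R: 244×0.75 = 183
G: 26×0.75 = 19.5 → round → 20
B: 212×0.75 = 159
= RGB(183, 20, 159)


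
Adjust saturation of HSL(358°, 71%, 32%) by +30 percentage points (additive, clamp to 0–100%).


Original S = 71%
Adjustment = +30 percentage points
New S = 71 + (30) = 101
Clamp to [0, 100] → 100
= HSL(358°, 100%, 32%)


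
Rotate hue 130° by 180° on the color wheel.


New hue = (H + rotation) mod 360
New hue = (130 + 180) mod 360
= 310 mod 360
= 310°


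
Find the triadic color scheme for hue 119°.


Triadic: equally spaced at 120° intervals
H1 = 119°
H2 = (119 + 120) mod 360 = 239°
H3 = (119 + 240) mod 360 = 359°
Triadic = 119°, 239°, 359°


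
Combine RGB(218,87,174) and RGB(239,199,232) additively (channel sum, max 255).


Additive: each channel = min(255, C₁+C₂)
R: 218+239 = 457 → 255
G: 87+199 = 286 → 255
B: 174+232 = 406 → 255
= RGB(255, 255, 255)


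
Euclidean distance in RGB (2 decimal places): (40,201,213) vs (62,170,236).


d = √[(R₁-R₂)² + (G₁-G₂)² + (B₁-B₂)²]
d = √[(40-62)² + (201-170)² + (213-236)²]
d = √[484 + 961 + 529]
d = √1974
d ≈ 44.43


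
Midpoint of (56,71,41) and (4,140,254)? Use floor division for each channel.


Midpoint: each channel = ⌊(C₁+C₂)/2⌋
R: ⌊(56+4)/2⌋ = 30
G: ⌊(71+140)/2⌋ = 105
B: ⌊(41+254)/2⌋ = 147
= RGB(30, 105, 147)


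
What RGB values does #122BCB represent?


12 → 18 (R)
2B → 43 (G)
CB → 203 (B)
= RGB(18, 43, 203)


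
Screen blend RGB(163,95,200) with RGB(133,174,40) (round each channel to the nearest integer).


Screen: C = 255 - (255-A)×(255-B)/255, rounded to nearest integer
R: 255 - (255-163)×(255-133)/255 = 255 - 11224/255 ≈ 255 - 44.016 = 210.984 → 211
G: 255 - (255-95)×(255-174)/255 = 255 - 12960/255 ≈ 255 - 50.824 = 204.176 → 204
B: 255 - (255-200)×(255-40)/255 = 255 - 11825/255 ≈ 255 - 46.373 = 208.627 → 209
= RGB(211, 204, 209)


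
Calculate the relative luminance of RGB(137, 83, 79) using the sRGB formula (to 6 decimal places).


Linearize each channel (sRGB transfer function): c = v/255; c_lin = c/12.92 if c ≤ 0.04045, else ((c+0.055)/1.055)^2.4
  R: 137/255 ≈ 0.537255 > 0.04045 → ((0.537255+0.055)/1.055)^2.4 ≈ 0.250158
  G: 83/255 ≈ 0.325490 > 0.04045 → ((0.325490+0.055)/1.055)^2.4 ≈ 0.086500
  B: 79/255 ≈ 0.309804 > 0.04045 → ((0.309804+0.055)/1.055)^2.4 ≈ 0.078187
R_lin = 0.250158, G_lin = 0.086500, B_lin = 0.078187
L = 0.2126×R + 0.7152×G + 0.0722×B
L = 0.2126×0.250158 + 0.7152×0.086500 + 0.0722×0.078187
L ≈ 0.120694


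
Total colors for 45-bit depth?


Colors = 2^bits = 2^45
= 35,184,372,088,832 colors


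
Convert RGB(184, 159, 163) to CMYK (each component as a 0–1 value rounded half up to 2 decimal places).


R'=184/255≈0.7216, G'=159/255≈0.6235, B'=163/255≈0.6392
K = 1 - max(R',G',B') = 1 - 184/255 = 71/255 = 0.27843… → 0.28
(1-R'-K)/(1-K) simplifies to (max-R)/max with max = 184:
C = (184-184)/184 = 0/184 = 0 → 0.00
M = (184-159)/184 = 25/184 = 0.13586… → 0.14
Y = (184-163)/184 = 21/184 = 0.11413… → 0.11
= CMYK(0.00, 0.14, 0.11, 0.28)


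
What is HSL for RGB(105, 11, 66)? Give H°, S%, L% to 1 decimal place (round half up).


Normalize: R'=105/255≈0.4118, G'=11/255≈0.0431, B'=66/255≈0.2588
Max=105/255, Min=11/255, Δ=Max-Min=94/255
L = (Max+Min)/2 = (105+11)/510 = 116/510 = 0.22745… → L = 22.7%
L ≤ 0.5 → S = Δ/(Max+Min) = 94/(105+11) = 94/116 = 0.81034… → S = 81.0%
(the 1/255 factors cancel in S and H, so raw channel differences can be used)
Max is R' → H = 60 × (((G-B)/Δ) mod 6) = 60 × (((11-66)/94) mod 6)
  (-55)/94 = -0.5851…; negative, so add 6 → 5.4148…
  H = 60 × 5.4148… = 324.893…° → H = 324.9°
= HSL(324.9°, 81.0%, 22.7%)


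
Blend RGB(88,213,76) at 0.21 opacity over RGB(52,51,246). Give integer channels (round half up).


C = α×F + (1-α)×B, with 1-α = 0.79
R: 0.21×88 + 0.79×52 = 18.48 + 41.08 = 59.56 → 60
G: 0.21×213 + 0.79×51 = 44.73 + 40.29 = 85.02 → 85
B: 0.21×76 + 0.79×246 = 15.96 + 194.34 = 210.30 → 210
= RGB(60, 85, 210)


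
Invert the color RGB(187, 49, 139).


Invert: (255-R, 255-G, 255-B)
R: 255-187 = 68
G: 255-49 = 206
B: 255-139 = 116
= RGB(68, 206, 116)


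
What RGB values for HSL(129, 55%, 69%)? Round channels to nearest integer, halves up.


H=129°, S=0.55, L=0.69
C = (1-|2L-1|)×S = (1-|0.38|)×0.55 = 0.341
H' = H/60 = 129/60 ≈ 2.1500; X = C×(1-|H' mod 2 - 1|) = 0.05115
m = L - C/2 = 0.69 - 0.1705 = 0.5195
Sector ⌊H'⌋ = 2 → (R',G',B') = (0.0, 0.341, 0.05115)
RGB = ((R'+m)×255, (G'+m)×255, (B'+m)×255) = (132.4725, 219.4275, 145.51575)
Round half up → RGB(132, 219, 146)


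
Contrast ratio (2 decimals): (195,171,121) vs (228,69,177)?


Linearize each sRGB channel c=v/255: c/12.92 if c ≤ 0.04045 else ((c+0.055)/1.055)^2.4
L = 0.2126×R_lin + 0.7152×G_lin + 0.0722×B_lin
Color 1 (195,171,121):
  R=195: 195/255≈0.7647 > 0.04045 → ((0.7647+0.055)/1.055)^2.4 ≈ 0.54572
  G=171: 171/255≈0.6706 > 0.04045 → ((0.6706+0.055)/1.055)^2.4 ≈ 0.40724
  B=121: 121/255≈0.4745 > 0.04045 → ((0.4745+0.055)/1.055)^2.4 ≈ 0.19120
  L1 = 0.2126×0.54572 + 0.7152×0.40724 + 0.0722×0.19120 ≈ 0.42108
Color 2 (228,69,177):
  R=228: 228/255≈0.8941 > 0.04045 → ((0.8941+0.055)/1.055)^2.4 ≈ 0.77582
  G=69: 69/255≈0.2706 > 0.04045 → ((0.2706+0.055)/1.055)^2.4 ≈ 0.05951
  B=177: 177/255≈0.6941 > 0.04045 → ((0.6941+0.055)/1.055)^2.4 ≈ 0.43966
  L2 = 0.2126×0.77582 + 0.7152×0.05951 + 0.0722×0.43966 ≈ 0.23925
Lighter = 0.42108, Darker = 0.23925
Ratio = (L_lighter + 0.05) / (L_darker + 0.05)
Ratio = (0.42108 + 0.05) / (0.23925 + 0.05) = 0.47108 / 0.28925 ≈ 1.6287
Ratio ≈ 1.63:1


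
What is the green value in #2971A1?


Color: #2971A1
R = 29 = 41
G = 71 = 113
B = A1 = 161
Green = 113


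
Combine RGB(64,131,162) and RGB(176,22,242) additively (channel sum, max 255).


Additive: each channel = min(255, C₁+C₂)
R: 64+176 = 240 → 240
G: 131+22 = 153 → 153
B: 162+242 = 404 → 255
= RGB(240, 153, 255)


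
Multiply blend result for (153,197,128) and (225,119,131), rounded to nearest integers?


Multiply: C = A×B/255, rounded to nearest integer
R: 153×225/255 = 34425/255 ≈ 135.000 → 135
G: 197×119/255 = 23443/255 ≈ 91.933 → 92
B: 128×131/255 = 16768/255 ≈ 65.757 → 66
= RGB(135, 92, 66)


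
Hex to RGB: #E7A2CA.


E7 → 231 (R)
A2 → 162 (G)
CA → 202 (B)
= RGB(231, 162, 202)


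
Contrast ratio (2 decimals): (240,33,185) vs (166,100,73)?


Linearize each sRGB channel c=v/255: c/12.92 if c ≤ 0.04045 else ((c+0.055)/1.055)^2.4
L = 0.2126×R_lin + 0.7152×G_lin + 0.0722×B_lin
Color 1 (240,33,185):
  R=240: 240/255≈0.9412 > 0.04045 → ((0.9412+0.055)/1.055)^2.4 ≈ 0.87137
  G=33: 33/255≈0.1294 > 0.04045 → ((0.1294+0.055)/1.055)^2.4 ≈ 0.01521
  B=185: 185/255≈0.7255 > 0.04045 → ((0.7255+0.055)/1.055)^2.4 ≈ 0.48515
  L1 = 0.2126×0.87137 + 0.7152×0.01521 + 0.0722×0.48515 ≈ 0.23116
Color 2 (166,100,73):
  R=166: 166/255≈0.6510 > 0.04045 → ((0.6510+0.055)/1.055)^2.4 ≈ 0.38133
  G=100: 100/255≈0.3922 > 0.04045 → ((0.3922+0.055)/1.055)^2.4 ≈ 0.12744
  B=73: 73/255≈0.2863 > 0.04045 → ((0.2863+0.055)/1.055)^2.4 ≈ 0.06663
  L2 = 0.2126×0.38133 + 0.7152×0.12744 + 0.0722×0.06663 ≈ 0.17702
Lighter = 0.23116, Darker = 0.17702
Ratio = (L_lighter + 0.05) / (L_darker + 0.05)
Ratio = (0.23116 + 0.05) / (0.17702 + 0.05) = 0.28116 / 0.22702 ≈ 1.2385
Ratio ≈ 1.24:1


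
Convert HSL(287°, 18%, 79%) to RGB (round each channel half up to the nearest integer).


H=287°, S=0.18, L=0.79
C = (1-|2L-1|)×S = (1-|0.58|)×0.18 = 0.0756
H' = H/60 = 287/60 ≈ 4.7833; X = C×(1-|H' mod 2 - 1|) = 0.05922
m = L - C/2 = 0.79 - 0.0378 = 0.7522
Sector ⌊H'⌋ = 4 → (R',G',B') = (0.05922, 0.0, 0.0756)
RGB = ((R'+m)×255, (G'+m)×255, (B'+m)×255) = (206.9121, 191.811, 211.089)
Round half up → RGB(207, 192, 211)


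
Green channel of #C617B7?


Color: #C617B7
R = C6 = 198
G = 17 = 23
B = B7 = 183
Green = 23


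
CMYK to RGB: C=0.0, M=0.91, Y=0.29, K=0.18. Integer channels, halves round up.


R = 255 × (1-C) × (1-K) = 255 × 1.00 × 0.82 = 209.1 → 209
G = 255 × (1-M) × (1-K) = 255 × 0.09 × 0.82 = 18.819 → 19
B = 255 × (1-Y) × (1-K) = 255 × 0.71 × 0.82 = 148.461 → 148
= RGB(209, 19, 148)


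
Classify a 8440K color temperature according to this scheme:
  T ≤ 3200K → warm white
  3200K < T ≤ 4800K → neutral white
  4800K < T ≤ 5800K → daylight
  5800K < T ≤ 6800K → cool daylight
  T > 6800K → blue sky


Temperature: 8440K
8440K > 6800K → blue sky
Classification: blue sky


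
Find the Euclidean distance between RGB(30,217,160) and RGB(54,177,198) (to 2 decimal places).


d = √[(R₁-R₂)² + (G₁-G₂)² + (B₁-B₂)²]
d = √[(30-54)² + (217-177)² + (160-198)²]
d = √[576 + 1600 + 1444]
d = √3620
d ≈ 60.17


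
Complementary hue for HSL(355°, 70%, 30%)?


Complement = opposite side of color wheel = hue + 180°
H' = (355 + 180) mod 360 = 175°
S and L unchanged.
= HSL(175°, 70%, 30%)


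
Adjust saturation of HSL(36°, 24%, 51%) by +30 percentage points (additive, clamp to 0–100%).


Original S = 24%
Adjustment = +30 percentage points
New S = 24 + (30) = 54
Clamp to [0, 100] → 54
= HSL(36°, 54%, 51%)


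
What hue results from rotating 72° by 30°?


New hue = (H + rotation) mod 360
New hue = (72 + 30) mod 360
= 102 mod 360
= 102°


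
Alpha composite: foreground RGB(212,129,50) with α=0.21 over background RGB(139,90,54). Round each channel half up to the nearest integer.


C = α×F + (1-α)×B, with 1-α = 0.79
R: 0.21×212 + 0.79×139 = 44.52 + 109.81 = 154.33 → 154
G: 0.21×129 + 0.79×90 = 27.09 + 71.10 = 98.19 → 98
B: 0.21×50 + 0.79×54 = 10.50 + 42.66 = 53.16 → 53
= RGB(154, 98, 53)


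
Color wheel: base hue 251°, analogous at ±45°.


Base hue: 251°
Left analog: (251 - 45) mod 360 = 206°
Right analog: (251 + 45) mod 360 = 296°
Analogous hues = 206° and 296°


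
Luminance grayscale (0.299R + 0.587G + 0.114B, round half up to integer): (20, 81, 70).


Gray = 0.299×R + 0.587×G + 0.114×B
Gray = 0.299×20 + 0.587×81 + 0.114×70
Gray = 5.980 + 47.547 + 7.980
Gray = 61.507 → round half up → 62
Gray = 62


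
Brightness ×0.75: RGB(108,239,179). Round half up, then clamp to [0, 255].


Multiply each channel by 0.75, round half up, clamp to [0, 255]
R: 108×0.75 = 81
G: 239×0.75 = 179.25 → round → 179
B: 179×0.75 = 134.25 → round → 134
= RGB(81, 179, 134)


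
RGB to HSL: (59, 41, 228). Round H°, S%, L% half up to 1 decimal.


Normalize: R'=59/255≈0.2314, G'=41/255≈0.1608, B'=228/255≈0.8941
Max=228/255, Min=41/255, Δ=Max-Min=187/255
L = (Max+Min)/2 = (228+41)/510 = 269/510 = 0.52745… → L = 52.7%
L > 0.5 → S = Δ/(2-Max-Min) = 187/(510-228-41) = 187/241 = 0.77593… → S = 77.6%
(the 1/255 factors cancel in S and H, so raw channel differences can be used)
Max is B' → H = 60 × ((R-G)/Δ + 4) = 60 × ((59-41)/187 + 4)
  18/187 + 4 = 0.0962… + 4 = 4.0962…
  H = 60 × 4.0962… = 245.775…° → H = 245.8°
= HSL(245.8°, 77.6%, 52.7%)


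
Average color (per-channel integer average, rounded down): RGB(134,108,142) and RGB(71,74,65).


Midpoint: each channel = ⌊(C₁+C₂)/2⌋
R: ⌊(134+71)/2⌋ = 102
G: ⌊(108+74)/2⌋ = 91
B: ⌊(142+65)/2⌋ = 103
= RGB(102, 91, 103)


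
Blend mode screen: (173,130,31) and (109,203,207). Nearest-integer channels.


Screen: C = 255 - (255-A)×(255-B)/255, rounded to nearest integer
R: 255 - (255-173)×(255-109)/255 = 255 - 11972/255 ≈ 255 - 46.949 = 208.051 → 208
G: 255 - (255-130)×(255-203)/255 = 255 - 6500/255 ≈ 255 - 25.490 = 229.510 → 230
B: 255 - (255-31)×(255-207)/255 = 255 - 10752/255 ≈ 255 - 42.165 = 212.835 → 213
= RGB(208, 230, 213)


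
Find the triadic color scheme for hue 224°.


Triadic: equally spaced at 120° intervals
H1 = 224°
H2 = (224 + 120) mod 360 = 344°
H3 = (224 + 240) mod 360 = 104°
Triadic = 224°, 344°, 104°


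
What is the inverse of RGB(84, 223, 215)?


Invert: (255-R, 255-G, 255-B)
R: 255-84 = 171
G: 255-223 = 32
B: 255-215 = 40
= RGB(171, 32, 40)


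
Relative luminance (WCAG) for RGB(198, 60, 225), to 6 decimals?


Linearize each channel (sRGB transfer function): c = v/255; c_lin = c/12.92 if c ≤ 0.04045, else ((c+0.055)/1.055)^2.4
  R: 198/255 ≈ 0.776471 > 0.04045 → ((0.776471+0.055)/1.055)^2.4 ≈ 0.564712
  G: 60/255 ≈ 0.235294 > 0.04045 → ((0.235294+0.055)/1.055)^2.4 ≈ 0.045186
  B: 225/255 ≈ 0.882353 > 0.04045 → ((0.882353+0.055)/1.055)^2.4 ≈ 0.752942
R_lin = 0.564712, G_lin = 0.045186, B_lin = 0.752942
L = 0.2126×R + 0.7152×G + 0.0722×B
L = 0.2126×0.564712 + 0.7152×0.045186 + 0.0722×0.752942
L ≈ 0.206737


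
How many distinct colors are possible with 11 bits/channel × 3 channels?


Total bits = 11 bits/channel × 3 channels = 33 bits
Distinct colors = 2^33
= 8,589,934,592 colors


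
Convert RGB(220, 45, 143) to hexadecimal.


R = 220 → DC (hex)
G = 45 → 2D (hex)
B = 143 → 8F (hex)
Hex = #DC2D8F


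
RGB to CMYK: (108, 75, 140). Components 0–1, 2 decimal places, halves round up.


R'=108/255≈0.4235, G'=75/255≈0.2941, B'=140/255≈0.5490
K = 1 - max(R',G',B') = 1 - 140/255 = 115/255 = 0.45098… → 0.45
(1-R'-K)/(1-K) simplifies to (max-R)/max with max = 140:
C = (140-108)/140 = 32/140 = 0.22857… → 0.23
M = (140-75)/140 = 65/140 = 0.46428… → 0.46
Y = (140-140)/140 = 0/140 = 0 → 0.00
= CMYK(0.23, 0.46, 0.00, 0.45)


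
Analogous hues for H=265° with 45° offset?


Base hue: 265°
Left analog: (265 - 45) mod 360 = 220°
Right analog: (265 + 45) mod 360 = 310°
Analogous hues = 220° and 310°


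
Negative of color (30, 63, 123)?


Invert: (255-R, 255-G, 255-B)
R: 255-30 = 225
G: 255-63 = 192
B: 255-123 = 132
= RGB(225, 192, 132)


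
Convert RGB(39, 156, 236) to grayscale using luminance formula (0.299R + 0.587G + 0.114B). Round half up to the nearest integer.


Gray = 0.299×R + 0.587×G + 0.114×B
Gray = 0.299×39 + 0.587×156 + 0.114×236
Gray = 11.661 + 91.572 + 26.904
Gray = 130.137 → round half up → 130
Gray = 130


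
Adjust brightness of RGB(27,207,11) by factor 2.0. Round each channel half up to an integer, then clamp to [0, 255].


Multiply each channel by 2.0, round half up, clamp to [0, 255]
R: 27×2.0 = 54
G: 207×2.0 = 414 → clamp → 255
B: 11×2.0 = 22
= RGB(54, 255, 22)


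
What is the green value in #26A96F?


Color: #26A96F
R = 26 = 38
G = A9 = 169
B = 6F = 111
Green = 169


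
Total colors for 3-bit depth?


Colors = 2^bits = 2^3
= 8 colors


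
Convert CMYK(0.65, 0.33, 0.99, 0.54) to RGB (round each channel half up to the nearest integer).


R = 255 × (1-C) × (1-K) = 255 × 0.35 × 0.46 = 41.055 → 41
G = 255 × (1-M) × (1-K) = 255 × 0.67 × 0.46 = 78.591 → 79
B = 255 × (1-Y) × (1-K) = 255 × 0.01 × 0.46 = 1.173 → 1
= RGB(41, 79, 1)


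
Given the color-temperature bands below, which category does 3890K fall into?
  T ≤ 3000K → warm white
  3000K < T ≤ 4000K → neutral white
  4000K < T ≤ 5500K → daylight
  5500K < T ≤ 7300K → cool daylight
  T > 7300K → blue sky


Temperature: 3890K
3000K < 3890K ≤ 4000K → neutral white
Classification: neutral white


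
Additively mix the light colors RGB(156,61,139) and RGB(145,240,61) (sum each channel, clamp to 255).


Additive: each channel = min(255, C₁+C₂)
R: 156+145 = 301 → 255
G: 61+240 = 301 → 255
B: 139+61 = 200 → 200
= RGB(255, 255, 200)


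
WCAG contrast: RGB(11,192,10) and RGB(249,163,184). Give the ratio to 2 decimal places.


Linearize each sRGB channel c=v/255: c/12.92 if c ≤ 0.04045 else ((c+0.055)/1.055)^2.4
L = 0.2126×R_lin + 0.7152×G_lin + 0.0722×B_lin
Color 1 (11,192,10):
  R=11: 11/255≈0.0431 > 0.04045 → ((0.0431+0.055)/1.055)^2.4 ≈ 0.00335
  G=192: 192/255≈0.7529 > 0.04045 → ((0.7529+0.055)/1.055)^2.4 ≈ 0.52712
  B=10: 10/255≈0.0392 ≤ 0.04045 → 0.0392/12.92 ≈ 0.00304
  L1 = 0.2126×0.00335 + 0.7152×0.52712 + 0.0722×0.00304 ≈ 0.37792
Color 2 (249,163,184):
  R=249: 249/255≈0.9765 > 0.04045 → ((0.9765+0.055)/1.055)^2.4 ≈ 0.94731
  G=163: 163/255≈0.6392 > 0.04045 → ((0.6392+0.055)/1.055)^2.4 ≈ 0.36625
  B=184: 184/255≈0.7216 > 0.04045 → ((0.7216+0.055)/1.055)^2.4 ≈ 0.47932
  L2 = 0.2126×0.94731 + 0.7152×0.36625 + 0.0722×0.47932 ≈ 0.49795
Lighter = 0.49795, Darker = 0.37792
Ratio = (L_lighter + 0.05) / (L_darker + 0.05)
Ratio = (0.49795 + 0.05) / (0.37792 + 0.05) = 0.54795 / 0.42792 ≈ 1.2805
Ratio ≈ 1.28:1


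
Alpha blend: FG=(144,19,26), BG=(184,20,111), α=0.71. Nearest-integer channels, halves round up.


C = α×F + (1-α)×B, with 1-α = 0.29
R: 0.71×144 + 0.29×184 = 102.24 + 53.36 = 155.60 → 156
G: 0.71×19 + 0.29×20 = 13.49 + 5.80 = 19.29 → 19
B: 0.71×26 + 0.29×111 = 18.46 + 32.19 = 50.65 → 51
= RGB(156, 19, 51)


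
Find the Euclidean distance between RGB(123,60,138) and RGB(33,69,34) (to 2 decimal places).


d = √[(R₁-R₂)² + (G₁-G₂)² + (B₁-B₂)²]
d = √[(123-33)² + (60-69)² + (138-34)²]
d = √[8100 + 81 + 10816]
d = √18997
d ≈ 137.83


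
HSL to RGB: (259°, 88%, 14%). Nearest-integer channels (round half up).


H=259°, S=0.88, L=0.14
C = (1-|2L-1|)×S = (1-|-0.72|)×0.88 = 0.2464
H' = H/60 = 259/60 ≈ 4.3167; X = C×(1-|H' mod 2 - 1|) ≈ 0.0780
m = L - C/2 = 0.14 - 0.1232 = 0.0168
Sector ⌊H'⌋ = 4 → (R',G',B') = (≈0.0780, 0.0, 0.2464)
RGB = ((R'+m)×255, (G'+m)×255, (B'+m)×255) = (24.1808, 4.284, 67.116)
Round half up → RGB(24, 4, 67)


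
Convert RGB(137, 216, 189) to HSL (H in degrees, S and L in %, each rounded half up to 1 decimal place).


Normalize: R'=137/255≈0.5373, G'=216/255≈0.8471, B'=189/255≈0.7412
Max=216/255, Min=137/255, Δ=Max-Min=79/255
L = (Max+Min)/2 = (216+137)/510 = 353/510 = 0.69215… → L = 69.2%
L > 0.5 → S = Δ/(2-Max-Min) = 79/(510-216-137) = 79/157 = 0.50318… → S = 50.3%
(the 1/255 factors cancel in S and H, so raw channel differences can be used)
Max is G' → H = 60 × ((B-R)/Δ + 2) = 60 × ((189-137)/79 + 2)
  52/79 + 2 = 0.6582… + 2 = 2.6582…
  H = 60 × 2.6582… = 159.493…° → H = 159.5°
= HSL(159.5°, 50.3%, 69.2%)


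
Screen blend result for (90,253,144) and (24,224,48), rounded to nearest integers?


Screen: C = 255 - (255-A)×(255-B)/255, rounded to nearest integer
R: 255 - (255-90)×(255-24)/255 = 255 - 38115/255 ≈ 255 - 149.471 = 105.529 → 106
G: 255 - (255-253)×(255-224)/255 = 255 - 62/255 ≈ 255 - 0.243 = 254.757 → 255
B: 255 - (255-144)×(255-48)/255 = 255 - 22977/255 ≈ 255 - 90.106 = 164.894 → 165
= RGB(106, 255, 165)


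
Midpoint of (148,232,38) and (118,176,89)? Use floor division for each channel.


Midpoint: each channel = ⌊(C₁+C₂)/2⌋
R: ⌊(148+118)/2⌋ = 133
G: ⌊(232+176)/2⌋ = 204
B: ⌊(38+89)/2⌋ = 63
= RGB(133, 204, 63)


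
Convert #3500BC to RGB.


35 → 53 (R)
00 → 0 (G)
BC → 188 (B)
= RGB(53, 0, 188)


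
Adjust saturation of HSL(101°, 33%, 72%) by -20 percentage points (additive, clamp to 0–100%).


Original S = 33%
Adjustment = -20 percentage points
New S = 33 + (-20) = 13
Clamp to [0, 100] → 13
= HSL(101°, 13%, 72%)


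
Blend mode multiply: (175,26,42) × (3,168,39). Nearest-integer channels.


Multiply: C = A×B/255, rounded to nearest integer
R: 175×3/255 = 525/255 ≈ 2.059 → 2
G: 26×168/255 = 4368/255 ≈ 17.129 → 17
B: 42×39/255 = 1638/255 ≈ 6.424 → 6
= RGB(2, 17, 6)


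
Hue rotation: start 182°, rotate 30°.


New hue = (H + rotation) mod 360
New hue = (182 + 30) mod 360
= 212 mod 360
= 212°


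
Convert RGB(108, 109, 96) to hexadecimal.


R = 108 → 6C (hex)
G = 109 → 6D (hex)
B = 96 → 60 (hex)
Hex = #6C6D60


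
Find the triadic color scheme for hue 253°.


Triadic: equally spaced at 120° intervals
H1 = 253°
H2 = (253 + 120) mod 360 = 13°
H3 = (253 + 240) mod 360 = 133°
Triadic = 253°, 13°, 133°


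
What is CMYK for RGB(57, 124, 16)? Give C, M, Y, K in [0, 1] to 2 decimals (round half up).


R'=57/255≈0.2235, G'=124/255≈0.4863, B'=16/255≈0.0627
K = 1 - max(R',G',B') = 1 - 124/255 = 131/255 = 0.51372… → 0.51
(1-R'-K)/(1-K) simplifies to (max-R)/max with max = 124:
C = (124-57)/124 = 67/124 = 0.54032… → 0.54
M = (124-124)/124 = 0/124 = 0 → 0.00
Y = (124-16)/124 = 108/124 = 0.87096… → 0.87
= CMYK(0.54, 0.00, 0.87, 0.51)


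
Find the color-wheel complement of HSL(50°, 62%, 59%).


Complement = opposite side of color wheel = hue + 180°
H' = (50 + 180) mod 360 = 230°
S and L unchanged.
= HSL(230°, 62%, 59%)


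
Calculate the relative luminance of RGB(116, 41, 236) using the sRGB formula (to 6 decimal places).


Linearize each channel (sRGB transfer function): c = v/255; c_lin = c/12.92 if c ≤ 0.04045, else ((c+0.055)/1.055)^2.4
  R: 116/255 ≈ 0.454902 > 0.04045 → ((0.454902+0.055)/1.055)^2.4 ≈ 0.174647
  G: 41/255 ≈ 0.160784 > 0.04045 → ((0.160784+0.055)/1.055)^2.4 ≈ 0.022174
  B: 236/255 ≈ 0.925490 > 0.04045 → ((0.925490+0.055)/1.055)^2.4 ≈ 0.838799
R_lin = 0.174647, G_lin = 0.022174, B_lin = 0.838799
L = 0.2126×R + 0.7152×G + 0.0722×B
L = 0.2126×0.174647 + 0.7152×0.022174 + 0.0722×0.838799
L ≈ 0.113550


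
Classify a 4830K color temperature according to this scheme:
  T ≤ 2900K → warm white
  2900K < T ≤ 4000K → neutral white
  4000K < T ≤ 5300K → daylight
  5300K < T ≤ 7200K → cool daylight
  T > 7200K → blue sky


Temperature: 4830K
4000K < 4830K ≤ 5300K → daylight
Classification: daylight


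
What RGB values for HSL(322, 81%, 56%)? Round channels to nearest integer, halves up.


H=322°, S=0.81, L=0.56
C = (1-|2L-1|)×S = (1-|0.12|)×0.81 = 0.7128
H' = H/60 = 322/60 ≈ 5.3667; X = C×(1-|H' mod 2 - 1|) = 0.45144
m = L - C/2 = 0.56 - 0.3564 = 0.2036
Sector ⌊H'⌋ = 5 → (R',G',B') = (0.7128, 0.0, 0.45144)
RGB = ((R'+m)×255, (G'+m)×255, (B'+m)×255) = (233.682, 51.918, 167.0352)
Round half up → RGB(234, 52, 167)


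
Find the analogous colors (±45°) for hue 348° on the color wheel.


Base hue: 348°
Left analog: (348 - 45) mod 360 = 303°
Right analog: (348 + 45) mod 360 = 33°
Analogous hues = 303° and 33°


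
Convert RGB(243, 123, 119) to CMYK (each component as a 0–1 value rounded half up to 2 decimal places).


R'=243/255≈0.9529, G'=123/255≈0.4824, B'=119/255≈0.4667
K = 1 - max(R',G',B') = 1 - 243/255 = 12/255 = 0.04705… → 0.05
(1-R'-K)/(1-K) simplifies to (max-R)/max with max = 243:
C = (243-243)/243 = 0/243 = 0 → 0.00
M = (243-123)/243 = 120/243 = 0.49382… → 0.49
Y = (243-119)/243 = 124/243 = 0.51028… → 0.51
= CMYK(0.00, 0.49, 0.51, 0.05)


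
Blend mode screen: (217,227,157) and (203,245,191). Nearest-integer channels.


Screen: C = 255 - (255-A)×(255-B)/255, rounded to nearest integer
R: 255 - (255-217)×(255-203)/255 = 255 - 1976/255 ≈ 255 - 7.749 = 247.251 → 247
G: 255 - (255-227)×(255-245)/255 = 255 - 280/255 ≈ 255 - 1.098 = 253.902 → 254
B: 255 - (255-157)×(255-191)/255 = 255 - 6272/255 ≈ 255 - 24.596 = 230.404 → 230
= RGB(247, 254, 230)


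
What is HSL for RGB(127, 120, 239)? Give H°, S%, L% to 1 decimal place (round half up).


Normalize: R'=127/255≈0.4980, G'=120/255≈0.4706, B'=239/255≈0.9373
Max=239/255, Min=120/255, Δ=Max-Min=119/255
L = (Max+Min)/2 = (239+120)/510 = 359/510 = 0.70392… → L = 70.4%
L > 0.5 → S = Δ/(2-Max-Min) = 119/(510-239-120) = 119/151 = 0.78807… → S = 78.8%
(the 1/255 factors cancel in S and H, so raw channel differences can be used)
Max is B' → H = 60 × ((R-G)/Δ + 4) = 60 × ((127-120)/119 + 4)
  7/119 + 4 = 0.0588… + 4 = 4.0588…
  H = 60 × 4.0588… = 243.529…° → H = 243.5°
= HSL(243.5°, 78.8%, 70.4%)
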